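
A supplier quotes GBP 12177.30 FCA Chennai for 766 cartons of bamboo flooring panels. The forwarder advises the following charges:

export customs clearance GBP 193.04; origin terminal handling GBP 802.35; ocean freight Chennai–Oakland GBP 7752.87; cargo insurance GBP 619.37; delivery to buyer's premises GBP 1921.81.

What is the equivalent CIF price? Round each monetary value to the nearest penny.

CIF price: GBP 21351.89

Not relevant to the conversion: export clearance — on the seller under both FCA and CIF; already in the FCA price and stays in the CIF price. delivery — on the buyer under both terms; not part of either seller's price.
From FCA to CIF, the seller additionally bears: origin terminal, freight, insurance.
CIF price = 12177.30 + 802.35 + 7752.87 + 619.37 = 21351.89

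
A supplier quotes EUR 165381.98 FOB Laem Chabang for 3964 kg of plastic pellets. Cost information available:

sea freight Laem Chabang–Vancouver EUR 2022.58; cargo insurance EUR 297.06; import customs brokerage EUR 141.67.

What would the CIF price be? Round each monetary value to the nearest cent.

CIF price: EUR 167701.62

Not relevant to the conversion: brokerage — on the buyer under both terms; not part of either seller's price.
From FOB to CIF, the seller additionally bears: freight, insurance.
CIF price = 165381.98 + 2022.58 + 297.06 = 167701.62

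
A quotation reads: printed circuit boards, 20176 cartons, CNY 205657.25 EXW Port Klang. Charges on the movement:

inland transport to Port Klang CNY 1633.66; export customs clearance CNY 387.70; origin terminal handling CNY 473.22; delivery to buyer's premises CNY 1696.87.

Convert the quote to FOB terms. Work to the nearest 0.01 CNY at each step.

Not relevant to the conversion: delivery — on the buyer under both terms; not part of either seller's price.
From EXW to FOB, the seller additionally bears: inland to port, export clearance, origin terminal.
FOB price = 205657.25 + 1633.66 + 387.70 + 473.22 = 208151.83

FOB price: CNY 208151.83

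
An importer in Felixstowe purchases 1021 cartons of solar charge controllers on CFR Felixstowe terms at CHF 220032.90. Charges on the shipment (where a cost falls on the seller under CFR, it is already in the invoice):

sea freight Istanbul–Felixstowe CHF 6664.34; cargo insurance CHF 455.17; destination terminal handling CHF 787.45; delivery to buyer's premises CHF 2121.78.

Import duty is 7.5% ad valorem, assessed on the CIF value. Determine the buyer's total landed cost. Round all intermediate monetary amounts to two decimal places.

CFR: the seller pays costs through ocean freight to the destination port, but not insurance.
Already in the invoice (seller's account under CFR): freight — exclude.
CIF value = CFR price + insurance = 220032.90 + 455.17 = 220488.07
Import duty = 220488.07 × 7.5% = 16536.61
Buyer bears: insurance 455.17 + destination terminal 787.45 + delivery 2121.78 + duty 16536.61 = 19901.01
Landed cost = invoice 220032.90 + 19901.01 = 239933.91

Total landed cost: CHF 239933.91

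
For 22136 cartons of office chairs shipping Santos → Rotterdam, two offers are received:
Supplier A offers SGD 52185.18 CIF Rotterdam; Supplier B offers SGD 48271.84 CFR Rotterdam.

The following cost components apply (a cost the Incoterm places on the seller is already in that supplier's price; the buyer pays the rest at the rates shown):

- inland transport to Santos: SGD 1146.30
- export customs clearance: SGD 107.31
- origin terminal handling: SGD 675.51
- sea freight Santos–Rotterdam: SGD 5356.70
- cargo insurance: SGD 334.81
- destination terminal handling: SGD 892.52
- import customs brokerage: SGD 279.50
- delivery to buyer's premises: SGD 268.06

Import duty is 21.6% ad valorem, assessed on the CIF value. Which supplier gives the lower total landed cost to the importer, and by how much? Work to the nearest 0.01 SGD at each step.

Supplier B is cheaper by SGD 4351.49

Supplier A (CIF):
The CIF price already equals the CIF value: 52185.18
Import duty = 52185.18 × 21.6% = 11272.00
Buyer bears (A): 892.52 + 279.50 + 268.06 = 1440.08
Landed cost (A) = invoice 52185.18 + 1440.08 + duty 11272.00 = 64897.26
Supplier B (CFR):
CIF value = CFR price + insurance = 48271.84 + 334.81 = 48606.65
Import duty = 48606.65 × 21.6% = 10499.04
Buyer bears (B): 334.81 + 892.52 + 279.50 + 268.06 = 1774.89
Landed cost (B) = invoice 48271.84 + 1774.89 + duty 10499.04 = 60545.77
Difference = |64897.26 − 60545.77| = 4351.49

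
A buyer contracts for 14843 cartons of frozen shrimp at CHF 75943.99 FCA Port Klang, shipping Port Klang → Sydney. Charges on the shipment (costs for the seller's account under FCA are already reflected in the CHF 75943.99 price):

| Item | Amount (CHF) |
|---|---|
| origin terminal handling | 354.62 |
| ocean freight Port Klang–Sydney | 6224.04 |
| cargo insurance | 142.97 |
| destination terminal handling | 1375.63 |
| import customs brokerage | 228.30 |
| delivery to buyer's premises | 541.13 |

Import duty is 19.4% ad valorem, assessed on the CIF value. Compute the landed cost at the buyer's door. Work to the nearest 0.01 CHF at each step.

Total landed cost: CHF 100847.81

FCA: the seller delivers export-cleared goods to the carrier; the buyer bears costs from that point.
CIF value = FCA price + origin terminal + freight + insurance = 75943.99 + 354.62 + 6224.04 + 142.97 = 82665.62
Import duty = 82665.62 × 19.4% = 16037.13
Buyer bears: origin terminal 354.62 + freight 6224.04 + insurance 142.97 + destination terminal 1375.63 + brokerage 228.30 + delivery 541.13 + duty 16037.13 = 24903.82
Landed cost = invoice 75943.99 + 24903.82 = 100847.81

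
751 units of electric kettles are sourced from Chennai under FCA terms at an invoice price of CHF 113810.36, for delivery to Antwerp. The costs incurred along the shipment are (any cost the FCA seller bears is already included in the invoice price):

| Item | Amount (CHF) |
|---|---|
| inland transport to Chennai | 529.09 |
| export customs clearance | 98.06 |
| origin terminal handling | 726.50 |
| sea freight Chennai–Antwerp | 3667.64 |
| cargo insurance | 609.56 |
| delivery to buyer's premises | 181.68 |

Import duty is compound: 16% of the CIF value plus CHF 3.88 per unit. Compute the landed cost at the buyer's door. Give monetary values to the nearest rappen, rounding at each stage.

Total landed cost: CHF 140919.87

FCA: the seller delivers export-cleared goods to the carrier; the buyer bears costs from that point.
Already in the invoice (seller's account under FCA): inland to port, export clearance — exclude.
CIF value = FCA price + origin terminal + freight + insurance = 113810.36 + 726.50 + 3667.64 + 609.56 = 118814.06
Ad valorem component: 118814.06 × 16% = 19010.25
Specific component: 751 × 3.88 = 2913.88
Import duty = 19010.25 + 2913.88 = 21924.13
Buyer bears: origin terminal 726.50 + freight 3667.64 + insurance 609.56 + delivery 181.68 + duty 21924.13 = 27109.51
Landed cost = invoice 113810.36 + 27109.51 = 140919.87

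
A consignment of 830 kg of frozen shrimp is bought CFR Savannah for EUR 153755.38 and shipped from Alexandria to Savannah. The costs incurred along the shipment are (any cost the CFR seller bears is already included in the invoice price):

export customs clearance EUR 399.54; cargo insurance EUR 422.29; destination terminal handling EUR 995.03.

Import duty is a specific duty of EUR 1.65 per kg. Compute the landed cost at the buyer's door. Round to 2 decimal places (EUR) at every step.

CFR: the seller pays costs through ocean freight to the destination port, but not insurance.
Already in the invoice (seller's account under CFR): export clearance — exclude.
CIF value = CFR price + insurance = 153755.38 + 422.29 = 154177.67
Import duty = 830 × 1.65 = 1369.50
Buyer bears: insurance 422.29 + destination terminal 995.03 + duty 1369.50 = 2786.82
Landed cost = invoice 153755.38 + 2786.82 = 156542.20

Total landed cost: EUR 156542.20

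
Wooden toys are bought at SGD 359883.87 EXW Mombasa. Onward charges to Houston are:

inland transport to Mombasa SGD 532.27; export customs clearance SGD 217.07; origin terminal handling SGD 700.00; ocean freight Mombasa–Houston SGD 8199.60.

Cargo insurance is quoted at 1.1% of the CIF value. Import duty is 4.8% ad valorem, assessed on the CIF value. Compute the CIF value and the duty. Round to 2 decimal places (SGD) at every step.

CIF value: SGD 373642.88; import duty: SGD 17934.86

Let C be the CIF value. C = EXW price + pre-shipment costs + freight + 1.1% × C
C − 1.1% × C = 359883.87 + 532.27 + 217.07 + 700.00 + 8199.60
0.989 × C = 369532.81
C = 369532.81 / 0.989 = 373642.88
Insurance premium = 1.1% × 373642.88 = 4110.07
Import duty = 373642.88 × 4.8% = 17934.86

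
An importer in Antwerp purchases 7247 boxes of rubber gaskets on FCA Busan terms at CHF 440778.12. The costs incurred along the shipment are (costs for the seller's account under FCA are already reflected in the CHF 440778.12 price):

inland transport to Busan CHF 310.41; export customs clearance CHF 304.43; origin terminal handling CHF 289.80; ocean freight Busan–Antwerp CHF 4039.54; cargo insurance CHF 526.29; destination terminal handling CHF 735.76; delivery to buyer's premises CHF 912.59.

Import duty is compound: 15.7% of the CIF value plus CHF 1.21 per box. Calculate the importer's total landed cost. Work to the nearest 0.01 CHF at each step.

Total landed cost: CHF 526015.47

FCA: the seller delivers export-cleared goods to the carrier; the buyer bears costs from that point.
Already in the invoice (seller's account under FCA): inland to port, export clearance — exclude.
CIF value = FCA price + origin terminal + freight + insurance = 440778.12 + 289.80 + 4039.54 + 526.29 = 445633.75
Ad valorem component: 445633.75 × 15.7% = 69964.50
Specific component: 7247 × 1.21 = 8768.87
Import duty = 69964.50 + 8768.87 = 78733.37
Buyer bears: origin terminal 289.80 + freight 4039.54 + insurance 526.29 + destination terminal 735.76 + delivery 912.59 + duty 78733.37 = 85237.35
Landed cost = invoice 440778.12 + 85237.35 = 526015.47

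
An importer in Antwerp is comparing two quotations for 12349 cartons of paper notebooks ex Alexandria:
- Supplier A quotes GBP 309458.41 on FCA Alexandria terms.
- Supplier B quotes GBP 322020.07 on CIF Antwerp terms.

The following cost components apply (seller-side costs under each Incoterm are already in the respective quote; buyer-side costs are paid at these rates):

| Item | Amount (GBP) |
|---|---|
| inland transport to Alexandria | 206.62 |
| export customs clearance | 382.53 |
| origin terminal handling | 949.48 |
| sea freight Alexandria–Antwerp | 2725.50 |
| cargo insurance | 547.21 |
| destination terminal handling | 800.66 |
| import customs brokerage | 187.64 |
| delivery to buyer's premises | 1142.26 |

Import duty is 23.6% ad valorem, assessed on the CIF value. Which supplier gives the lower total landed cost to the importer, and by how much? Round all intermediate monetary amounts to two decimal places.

Supplier A (FCA):
CIF value = FCA price + origin terminal + freight + insurance = 309458.41 + 949.48 + 2725.50 + 547.21 = 313680.60
Import duty = 313680.60 × 23.6% = 74028.62
Buyer bears (A): 949.48 + 2725.50 + 547.21 + 800.66 + 187.64 + 1142.26 = 6352.75
Landed cost (A) = invoice 309458.41 + 6352.75 + duty 74028.62 = 389839.78
Supplier B (CIF):
The CIF price already equals the CIF value: 322020.07
Import duty = 322020.07 × 23.6% = 75996.74
Buyer bears (B): 800.66 + 187.64 + 1142.26 = 2130.56
Landed cost (B) = invoice 322020.07 + 2130.56 + duty 75996.74 = 400147.37
Difference = |389839.78 − 400147.37| = 10307.59

Supplier A is cheaper by GBP 10307.59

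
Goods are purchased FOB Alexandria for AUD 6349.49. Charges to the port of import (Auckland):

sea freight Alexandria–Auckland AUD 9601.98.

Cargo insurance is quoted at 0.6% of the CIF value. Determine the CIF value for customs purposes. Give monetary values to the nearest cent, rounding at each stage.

CIF value: AUD 16047.76

Let C be the CIF value. C = FOB price + freight + 0.6% × C
C − 0.6% × C = 6349.49 + 9601.98
0.994 × C = 15951.47
C = 15951.47 / 0.994 = 16047.76
Insurance premium = 0.6% × 16047.76 = 96.29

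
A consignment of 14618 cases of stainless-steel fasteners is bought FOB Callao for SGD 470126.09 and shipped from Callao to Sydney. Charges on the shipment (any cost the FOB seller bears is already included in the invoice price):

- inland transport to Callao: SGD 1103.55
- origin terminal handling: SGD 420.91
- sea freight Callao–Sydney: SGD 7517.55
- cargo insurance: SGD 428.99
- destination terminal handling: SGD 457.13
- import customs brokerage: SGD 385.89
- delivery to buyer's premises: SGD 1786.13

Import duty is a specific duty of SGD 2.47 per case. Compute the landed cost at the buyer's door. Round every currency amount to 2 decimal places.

Total landed cost: SGD 516808.24

FOB: the seller bears costs until goods are on board at the origin port; the buyer bears freight, insurance and all costs thereafter.
Already in the invoice (seller's account under FOB): inland to port, origin terminal — exclude.
CIF value = FOB price + freight + insurance = 470126.09 + 7517.55 + 428.99 = 478072.63
Import duty = 14618 × 2.47 = 36106.46
Buyer bears: freight 7517.55 + insurance 428.99 + destination terminal 457.13 + brokerage 385.89 + delivery 1786.13 + duty 36106.46 = 46682.15
Landed cost = invoice 470126.09 + 46682.15 = 516808.24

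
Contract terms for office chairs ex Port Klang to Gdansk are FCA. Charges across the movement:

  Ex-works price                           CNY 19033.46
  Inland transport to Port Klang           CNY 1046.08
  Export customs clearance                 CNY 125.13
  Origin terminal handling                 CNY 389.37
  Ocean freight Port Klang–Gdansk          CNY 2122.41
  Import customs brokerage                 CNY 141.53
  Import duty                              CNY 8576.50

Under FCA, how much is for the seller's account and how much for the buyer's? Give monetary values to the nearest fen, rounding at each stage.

Seller: CNY 20204.67; buyer: CNY 11229.81

FCA: the seller delivers export-cleared goods to the carrier; the buyer bears costs from that point.
Seller's account: goods 19033.46 + inland to port 1046.08 + export clearance 125.13 = 20204.67
Buyer's account: origin terminal 389.37 + freight 2122.41 + brokerage 141.53 + duty 8576.50 = 11229.81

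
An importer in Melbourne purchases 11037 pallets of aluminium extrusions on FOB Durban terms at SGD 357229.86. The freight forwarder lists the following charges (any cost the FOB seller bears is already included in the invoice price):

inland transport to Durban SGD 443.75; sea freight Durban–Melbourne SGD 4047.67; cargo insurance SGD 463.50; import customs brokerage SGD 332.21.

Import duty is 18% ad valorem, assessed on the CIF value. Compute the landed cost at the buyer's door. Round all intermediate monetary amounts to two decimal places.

FOB: the seller bears costs until goods are on board at the origin port; the buyer bears freight, insurance and all costs thereafter.
Already in the invoice (seller's account under FOB): inland to port — exclude.
CIF value = FOB price + freight + insurance = 357229.86 + 4047.67 + 463.50 = 361741.03
Import duty = 361741.03 × 18% = 65113.39
Buyer bears: freight 4047.67 + insurance 463.50 + brokerage 332.21 + duty 65113.39 = 69956.77
Landed cost = invoice 357229.86 + 69956.77 = 427186.63

Total landed cost: SGD 427186.63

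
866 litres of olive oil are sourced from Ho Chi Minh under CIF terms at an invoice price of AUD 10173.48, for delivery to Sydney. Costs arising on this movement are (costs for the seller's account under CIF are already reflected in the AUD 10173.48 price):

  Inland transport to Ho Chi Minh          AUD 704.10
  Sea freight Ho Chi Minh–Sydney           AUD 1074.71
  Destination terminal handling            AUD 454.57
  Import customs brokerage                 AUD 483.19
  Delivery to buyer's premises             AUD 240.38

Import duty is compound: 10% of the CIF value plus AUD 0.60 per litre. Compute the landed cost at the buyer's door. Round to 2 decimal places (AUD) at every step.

Total landed cost: AUD 12888.57

CIF: the seller pays costs through ocean freight and marine insurance to the destination port.
Already in the invoice (seller's account under CIF): inland to port, freight — exclude.
The CIF price already equals the CIF value: 10173.48
Ad valorem component: 10173.48 × 10% = 1017.35
Specific component: 866 × 0.60 = 519.60
Import duty = 1017.35 + 519.60 = 1536.95
Buyer bears: destination terminal 454.57 + brokerage 483.19 + delivery 240.38 + duty 1536.95 = 2715.09
Landed cost = invoice 10173.48 + 2715.09 = 12888.57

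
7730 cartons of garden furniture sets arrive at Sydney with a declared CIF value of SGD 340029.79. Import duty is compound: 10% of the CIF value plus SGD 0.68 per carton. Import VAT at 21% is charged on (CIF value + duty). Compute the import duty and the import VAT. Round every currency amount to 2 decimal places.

Import duty: SGD 39259.38; import VAT: SGD 79650.73

Ad valorem component: 340029.79 × 10% = 34002.98
Specific component: 7730 × 0.68 = 5256.40
Import duty = 34002.98 + 5256.40 = 39259.38
VAT base = CIF + duty = 340029.79 + 39259.38 = 379289.17
Import VAT = 379289.17 × 21% = 79650.73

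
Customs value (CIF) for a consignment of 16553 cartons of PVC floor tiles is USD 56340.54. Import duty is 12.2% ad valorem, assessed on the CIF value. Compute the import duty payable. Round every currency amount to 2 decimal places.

Import duty = 56340.54 × 12.2% = 6873.55

Import duty: USD 6873.55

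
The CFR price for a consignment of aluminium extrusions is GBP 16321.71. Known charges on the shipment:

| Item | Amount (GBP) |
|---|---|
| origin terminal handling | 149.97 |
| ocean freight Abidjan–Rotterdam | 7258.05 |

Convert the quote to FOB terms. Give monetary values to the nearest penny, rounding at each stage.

Not relevant to the conversion: origin terminal — on the seller under both CFR and FOB; already in the CFR price and stays in the FOB price.
From CFR to FOB, the seller no longer bears: freight.
FOB price = 16321.71 − 7258.05 = 9063.66

FOB price: GBP 9063.66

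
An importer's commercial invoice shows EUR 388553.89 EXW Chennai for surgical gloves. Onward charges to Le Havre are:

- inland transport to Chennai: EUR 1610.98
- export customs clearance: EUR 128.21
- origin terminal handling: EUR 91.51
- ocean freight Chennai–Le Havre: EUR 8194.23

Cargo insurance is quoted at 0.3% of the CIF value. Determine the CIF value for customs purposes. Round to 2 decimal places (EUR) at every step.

Let C be the CIF value. C = EXW price + pre-shipment costs + freight + 0.3% × C
C − 0.3% × C = 388553.89 + 1610.98 + 128.21 + 91.51 + 8194.23
0.997 × C = 398578.82
C = 398578.82 / 0.997 = 399778.15
Insurance premium = 0.3% × 399778.15 = 1199.33

CIF value: EUR 399778.15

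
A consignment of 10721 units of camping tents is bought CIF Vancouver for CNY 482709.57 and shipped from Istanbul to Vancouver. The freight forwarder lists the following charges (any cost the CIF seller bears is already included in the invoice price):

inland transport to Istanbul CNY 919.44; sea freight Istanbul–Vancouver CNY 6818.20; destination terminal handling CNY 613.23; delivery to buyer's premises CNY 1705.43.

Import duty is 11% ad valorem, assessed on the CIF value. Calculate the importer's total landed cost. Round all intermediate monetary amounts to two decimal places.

Total landed cost: CNY 538126.28

CIF: the seller pays costs through ocean freight and marine insurance to the destination port.
Already in the invoice (seller's account under CIF): inland to port, freight — exclude.
The CIF price already equals the CIF value: 482709.57
Import duty = 482709.57 × 11% = 53098.05
Buyer bears: destination terminal 613.23 + delivery 1705.43 + duty 53098.05 = 55416.71
Landed cost = invoice 482709.57 + 55416.71 = 538126.28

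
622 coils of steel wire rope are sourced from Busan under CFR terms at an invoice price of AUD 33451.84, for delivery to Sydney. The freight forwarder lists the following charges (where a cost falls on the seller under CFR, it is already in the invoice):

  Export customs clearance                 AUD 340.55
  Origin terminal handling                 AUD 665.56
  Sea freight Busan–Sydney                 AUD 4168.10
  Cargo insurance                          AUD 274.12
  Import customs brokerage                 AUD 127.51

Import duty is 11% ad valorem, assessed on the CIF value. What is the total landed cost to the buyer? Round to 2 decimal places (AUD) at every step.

CFR: the seller pays costs through ocean freight to the destination port, but not insurance.
Already in the invoice (seller's account under CFR): export clearance, origin terminal, freight — exclude.
CIF value = CFR price + insurance = 33451.84 + 274.12 = 33725.96
Import duty = 33725.96 × 11% = 3709.86
Buyer bears: insurance 274.12 + brokerage 127.51 + duty 3709.86 = 4111.49
Landed cost = invoice 33451.84 + 4111.49 = 37563.33

Total landed cost: AUD 37563.33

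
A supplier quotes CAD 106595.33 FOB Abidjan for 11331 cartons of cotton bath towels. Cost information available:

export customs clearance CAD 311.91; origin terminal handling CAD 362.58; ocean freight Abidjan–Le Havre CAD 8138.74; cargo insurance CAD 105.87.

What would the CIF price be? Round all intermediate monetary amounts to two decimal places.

Not relevant to the conversion: export clearance, origin terminal — on the seller under both FOB and CIF; already in the FOB price and stays in the CIF price.
From FOB to CIF, the seller additionally bears: freight, insurance.
CIF price = 106595.33 + 8138.74 + 105.87 = 114839.94

CIF price: CAD 114839.94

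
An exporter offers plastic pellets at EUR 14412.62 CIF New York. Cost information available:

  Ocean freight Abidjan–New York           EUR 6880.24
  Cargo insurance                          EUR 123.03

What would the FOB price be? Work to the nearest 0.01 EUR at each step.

FOB price: EUR 7409.35

From CIF to FOB, the seller no longer bears: freight, insurance.
FOB price = 14412.62 − 6880.24 − 123.03 = 7409.35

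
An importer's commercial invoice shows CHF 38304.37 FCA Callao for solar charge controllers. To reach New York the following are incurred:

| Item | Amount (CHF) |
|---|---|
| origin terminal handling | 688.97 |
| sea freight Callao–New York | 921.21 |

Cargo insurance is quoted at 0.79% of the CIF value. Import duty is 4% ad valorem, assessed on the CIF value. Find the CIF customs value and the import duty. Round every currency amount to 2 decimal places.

Let C be the CIF value. C = FCA price + pre-shipment costs + freight + 0.79% × C
C − 0.79% × C = 38304.37 + 688.97 + 921.21
0.9921 × C = 39914.55
C = 39914.55 / 0.9921 = 40232.39
Insurance premium = 0.79% × 40232.39 = 317.84
Import duty = 40232.39 × 4% = 1609.30

CIF value: CHF 40232.39; import duty: CHF 1609.30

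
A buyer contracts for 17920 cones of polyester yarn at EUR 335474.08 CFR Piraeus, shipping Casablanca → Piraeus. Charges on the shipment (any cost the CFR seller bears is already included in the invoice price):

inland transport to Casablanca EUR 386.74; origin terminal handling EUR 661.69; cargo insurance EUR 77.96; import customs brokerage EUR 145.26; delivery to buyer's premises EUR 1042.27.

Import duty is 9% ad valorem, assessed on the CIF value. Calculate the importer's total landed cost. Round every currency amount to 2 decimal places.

CFR: the seller pays costs through ocean freight to the destination port, but not insurance.
Already in the invoice (seller's account under CFR): inland to port, origin terminal — exclude.
CIF value = CFR price + insurance = 335474.08 + 77.96 = 335552.04
Import duty = 335552.04 × 9% = 30199.68
Buyer bears: insurance 77.96 + brokerage 145.26 + delivery 1042.27 + duty 30199.68 = 31465.17
Landed cost = invoice 335474.08 + 31465.17 = 366939.25

Total landed cost: EUR 366939.25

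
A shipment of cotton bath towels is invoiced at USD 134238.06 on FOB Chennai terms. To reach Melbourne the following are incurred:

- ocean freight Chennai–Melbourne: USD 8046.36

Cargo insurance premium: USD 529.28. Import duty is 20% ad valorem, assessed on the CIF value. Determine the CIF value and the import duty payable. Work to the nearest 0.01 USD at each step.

CIF value: USD 142813.70; import duty: USD 28562.74

CIF = FOB price + freight + insurance
CIF = 134238.06 + 8046.36 + 529.28 = 142813.70
Import duty = 142813.70 × 20% = 28562.74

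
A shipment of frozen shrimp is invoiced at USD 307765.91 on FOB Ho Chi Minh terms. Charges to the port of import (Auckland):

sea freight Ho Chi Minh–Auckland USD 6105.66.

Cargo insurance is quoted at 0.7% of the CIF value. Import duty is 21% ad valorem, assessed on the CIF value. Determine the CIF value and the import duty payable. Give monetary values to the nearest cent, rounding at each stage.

Let C be the CIF value. C = FOB price + freight + 0.7% × C
C − 0.7% × C = 307765.91 + 6105.66
0.993 × C = 313871.57
C = 313871.57 / 0.993 = 316084.16
Insurance premium = 0.7% × 316084.16 = 2212.59
Import duty = 316084.16 × 21% = 66377.67

CIF value: USD 316084.16; import duty: USD 66377.67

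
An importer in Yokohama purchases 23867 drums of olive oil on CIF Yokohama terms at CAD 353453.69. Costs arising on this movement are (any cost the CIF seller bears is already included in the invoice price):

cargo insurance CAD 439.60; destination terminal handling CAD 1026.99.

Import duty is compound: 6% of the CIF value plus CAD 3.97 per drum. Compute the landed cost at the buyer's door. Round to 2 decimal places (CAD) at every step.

CIF: the seller pays costs through ocean freight and marine insurance to the destination port.
Already in the invoice (seller's account under CIF): insurance — exclude.
The CIF price already equals the CIF value: 353453.69
Ad valorem component: 353453.69 × 6% = 21207.22
Specific component: 23867 × 3.97 = 94751.99
Import duty = 21207.22 + 94751.99 = 115959.21
Buyer bears: destination terminal 1026.99 + duty 115959.21 = 116986.20
Landed cost = invoice 353453.69 + 116986.20 = 470439.89

Total landed cost: CAD 470439.89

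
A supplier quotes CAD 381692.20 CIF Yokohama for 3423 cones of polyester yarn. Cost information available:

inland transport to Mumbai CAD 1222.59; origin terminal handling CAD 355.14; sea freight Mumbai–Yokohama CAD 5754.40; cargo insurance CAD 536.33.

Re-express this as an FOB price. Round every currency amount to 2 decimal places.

Not relevant to the conversion: inland to port, origin terminal — on the seller under both CIF and FOB; already in the CIF price and stays in the FOB price.
From CIF to FOB, the seller no longer bears: freight, insurance.
FOB price = 381692.20 − 5754.40 − 536.33 = 375401.47

FOB price: CAD 375401.47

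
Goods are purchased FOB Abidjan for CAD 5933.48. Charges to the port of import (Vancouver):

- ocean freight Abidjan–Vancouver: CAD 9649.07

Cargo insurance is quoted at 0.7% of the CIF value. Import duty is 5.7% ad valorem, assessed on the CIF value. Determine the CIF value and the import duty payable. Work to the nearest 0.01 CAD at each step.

Let C be the CIF value. C = FOB price + freight + 0.7% × C
C − 0.7% × C = 5933.48 + 9649.07
0.993 × C = 15582.55
C = 15582.55 / 0.993 = 15692.40
Insurance premium = 0.7% × 15692.40 = 109.85
Import duty = 15692.40 × 5.7% = 894.47

CIF value: CAD 15692.40; import duty: CAD 894.47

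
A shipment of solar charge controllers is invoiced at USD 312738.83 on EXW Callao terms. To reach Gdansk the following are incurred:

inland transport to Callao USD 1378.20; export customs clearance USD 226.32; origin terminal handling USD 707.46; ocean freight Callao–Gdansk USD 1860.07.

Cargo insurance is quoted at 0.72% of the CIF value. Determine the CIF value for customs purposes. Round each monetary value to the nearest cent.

Let C be the CIF value. C = EXW price + pre-shipment costs + freight + 0.72% × C
C − 0.72% × C = 312738.83 + 1378.20 + 226.32 + 707.46 + 1860.07
0.9928 × C = 316910.88
C = 316910.88 / 0.9928 = 319209.19
Insurance premium = 0.72% × 319209.19 = 2298.31

CIF value: USD 319209.19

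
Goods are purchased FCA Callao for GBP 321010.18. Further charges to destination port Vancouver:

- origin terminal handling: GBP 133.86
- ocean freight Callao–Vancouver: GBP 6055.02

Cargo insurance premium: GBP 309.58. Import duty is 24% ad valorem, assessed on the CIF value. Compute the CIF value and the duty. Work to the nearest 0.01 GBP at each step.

CIF = FCA price + pre-shipment costs + freight + insurance
CIF = 321010.18 + 133.86 + 6055.02 + 309.58 = 327508.64
Import duty = 327508.64 × 24% = 78602.07

CIF value: GBP 327508.64; import duty: GBP 78602.07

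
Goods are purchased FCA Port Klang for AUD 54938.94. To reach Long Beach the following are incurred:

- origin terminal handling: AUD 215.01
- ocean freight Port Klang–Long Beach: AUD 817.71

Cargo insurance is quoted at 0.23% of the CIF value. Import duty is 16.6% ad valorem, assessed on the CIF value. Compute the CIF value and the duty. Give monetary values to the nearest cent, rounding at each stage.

Let C be the CIF value. C = FCA price + pre-shipment costs + freight + 0.23% × C
C − 0.23% × C = 54938.94 + 215.01 + 817.71
0.9977 × C = 55971.66
C = 55971.66 / 0.9977 = 56100.69
Insurance premium = 0.23% × 56100.69 = 129.03
Import duty = 56100.69 × 16.6% = 9312.71

CIF value: AUD 56100.69; import duty: AUD 9312.71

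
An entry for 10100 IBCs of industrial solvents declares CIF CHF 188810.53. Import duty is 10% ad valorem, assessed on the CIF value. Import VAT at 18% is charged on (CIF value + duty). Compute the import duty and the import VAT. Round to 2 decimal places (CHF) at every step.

Import duty: CHF 18881.05; import VAT: CHF 37384.48

Import duty = 188810.53 × 10% = 18881.05
VAT base = CIF + duty = 188810.53 + 18881.05 = 207691.58
Import VAT = 207691.58 × 18% = 37384.48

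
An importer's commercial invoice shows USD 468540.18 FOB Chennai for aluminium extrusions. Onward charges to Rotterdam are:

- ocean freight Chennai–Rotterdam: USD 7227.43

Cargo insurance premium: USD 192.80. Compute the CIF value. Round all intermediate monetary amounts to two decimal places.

CIF = FOB price + freight + insurance
CIF = 468540.18 + 7227.43 + 192.80 = 475960.41

CIF value: USD 475960.41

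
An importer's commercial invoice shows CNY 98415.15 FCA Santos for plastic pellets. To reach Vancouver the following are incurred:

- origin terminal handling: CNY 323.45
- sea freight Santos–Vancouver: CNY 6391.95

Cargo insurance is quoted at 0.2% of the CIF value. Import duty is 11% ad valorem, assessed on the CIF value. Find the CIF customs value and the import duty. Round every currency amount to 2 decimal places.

CIF value: CNY 105341.23; import duty: CNY 11587.54

Let C be the CIF value. C = FCA price + pre-shipment costs + freight + 0.2% × C
C − 0.2% × C = 98415.15 + 323.45 + 6391.95
0.998 × C = 105130.55
C = 105130.55 / 0.998 = 105341.23
Insurance premium = 0.2% × 105341.23 = 210.68
Import duty = 105341.23 × 11% = 11587.54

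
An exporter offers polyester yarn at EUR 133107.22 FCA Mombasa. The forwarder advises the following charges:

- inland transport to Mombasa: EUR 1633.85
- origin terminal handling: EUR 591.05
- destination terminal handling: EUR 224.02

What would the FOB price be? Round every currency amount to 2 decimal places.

FOB price: EUR 133698.27

Not relevant to the conversion: inland to port — on the seller under both FCA and FOB; already in the FCA price and stays in the FOB price. destination terminal — on the buyer under both terms; not part of either seller's price.
From FCA to FOB, the seller additionally bears: origin terminal.
FOB price = 133107.22 + 591.05 = 133698.27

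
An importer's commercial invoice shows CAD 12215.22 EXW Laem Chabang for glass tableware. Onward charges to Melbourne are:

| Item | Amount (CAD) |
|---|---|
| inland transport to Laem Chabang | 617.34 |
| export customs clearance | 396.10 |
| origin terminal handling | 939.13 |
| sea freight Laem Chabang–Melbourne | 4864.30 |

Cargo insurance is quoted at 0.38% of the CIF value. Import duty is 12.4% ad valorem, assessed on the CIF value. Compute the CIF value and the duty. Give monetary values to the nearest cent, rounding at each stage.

Let C be the CIF value. C = EXW price + pre-shipment costs + freight + 0.38% × C
C − 0.38% × C = 12215.22 + 617.34 + 396.10 + 939.13 + 4864.30
0.9962 × C = 19032.09
C = 19032.09 / 0.9962 = 19104.69
Insurance premium = 0.38% × 19104.69 = 72.60
Import duty = 19104.69 × 12.4% = 2368.98

CIF value: CAD 19104.69; import duty: CAD 2368.98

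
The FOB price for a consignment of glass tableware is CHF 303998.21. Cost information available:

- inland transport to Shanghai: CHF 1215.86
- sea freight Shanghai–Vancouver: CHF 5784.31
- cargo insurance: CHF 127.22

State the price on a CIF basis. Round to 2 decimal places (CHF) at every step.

Not relevant to the conversion: inland to port — on the seller under both FOB and CIF; already in the FOB price and stays in the CIF price.
From FOB to CIF, the seller additionally bears: freight, insurance.
CIF price = 303998.21 + 5784.31 + 127.22 = 309909.74

CIF price: CHF 309909.74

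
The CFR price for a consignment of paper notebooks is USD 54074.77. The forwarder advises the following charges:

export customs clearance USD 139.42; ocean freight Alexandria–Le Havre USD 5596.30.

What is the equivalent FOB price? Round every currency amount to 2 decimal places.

FOB price: USD 48478.47

Not relevant to the conversion: export clearance — on the seller under both CFR and FOB; already in the CFR price and stays in the FOB price.
From CFR to FOB, the seller no longer bears: freight.
FOB price = 54074.77 − 5596.30 = 48478.47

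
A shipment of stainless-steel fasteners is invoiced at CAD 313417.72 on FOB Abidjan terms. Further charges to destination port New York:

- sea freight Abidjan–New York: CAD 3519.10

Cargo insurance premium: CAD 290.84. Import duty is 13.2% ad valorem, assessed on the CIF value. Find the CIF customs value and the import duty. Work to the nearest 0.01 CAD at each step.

CIF value: CAD 317227.66; import duty: CAD 41874.05

CIF = FOB price + freight + insurance
CIF = 313417.72 + 3519.10 + 290.84 = 317227.66
Import duty = 317227.66 × 13.2% = 41874.05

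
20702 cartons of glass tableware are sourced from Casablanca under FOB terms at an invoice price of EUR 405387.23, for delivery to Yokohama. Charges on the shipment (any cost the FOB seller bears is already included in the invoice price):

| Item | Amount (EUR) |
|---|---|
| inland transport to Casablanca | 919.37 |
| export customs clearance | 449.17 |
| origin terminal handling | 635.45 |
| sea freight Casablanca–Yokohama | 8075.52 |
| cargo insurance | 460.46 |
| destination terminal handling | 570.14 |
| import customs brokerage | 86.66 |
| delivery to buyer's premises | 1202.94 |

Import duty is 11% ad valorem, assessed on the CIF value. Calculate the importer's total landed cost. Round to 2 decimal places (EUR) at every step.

Total landed cost: EUR 461314.50

FOB: the seller bears costs until goods are on board at the origin port; the buyer bears freight, insurance and all costs thereafter.
Already in the invoice (seller's account under FOB): inland to port, export clearance, origin terminal — exclude.
CIF value = FOB price + freight + insurance = 405387.23 + 8075.52 + 460.46 = 413923.21
Import duty = 413923.21 × 11% = 45531.55
Buyer bears: freight 8075.52 + insurance 460.46 + destination terminal 570.14 + brokerage 86.66 + delivery 1202.94 + duty 45531.55 = 55927.27
Landed cost = invoice 405387.23 + 55927.27 = 461314.50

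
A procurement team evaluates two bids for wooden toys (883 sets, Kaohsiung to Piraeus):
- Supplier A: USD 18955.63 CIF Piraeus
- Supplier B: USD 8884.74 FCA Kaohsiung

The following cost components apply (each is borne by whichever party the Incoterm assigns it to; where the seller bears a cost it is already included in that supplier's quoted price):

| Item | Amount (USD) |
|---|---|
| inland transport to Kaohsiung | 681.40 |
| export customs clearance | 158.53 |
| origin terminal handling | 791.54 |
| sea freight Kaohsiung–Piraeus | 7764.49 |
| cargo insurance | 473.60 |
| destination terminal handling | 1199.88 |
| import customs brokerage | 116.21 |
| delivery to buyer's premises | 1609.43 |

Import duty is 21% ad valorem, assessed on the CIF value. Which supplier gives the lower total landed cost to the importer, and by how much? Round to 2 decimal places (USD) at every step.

Supplier B is cheaper by USD 1259.92

Supplier A (CIF):
The CIF price already equals the CIF value: 18955.63
Import duty = 18955.63 × 21% = 3980.68
Buyer bears (A): 1199.88 + 116.21 + 1609.43 = 2925.52
Landed cost (A) = invoice 18955.63 + 2925.52 + duty 3980.68 = 25861.83
Supplier B (FCA):
CIF value = FCA price + origin terminal + freight + insurance = 8884.74 + 791.54 + 7764.49 + 473.60 = 17914.37
Import duty = 17914.37 × 21% = 3762.02
Buyer bears (B): 791.54 + 7764.49 + 473.60 + 1199.88 + 116.21 + 1609.43 = 11955.15
Landed cost (B) = invoice 8884.74 + 11955.15 + duty 3762.02 = 24601.91
Difference = |25861.83 − 24601.91| = 1259.92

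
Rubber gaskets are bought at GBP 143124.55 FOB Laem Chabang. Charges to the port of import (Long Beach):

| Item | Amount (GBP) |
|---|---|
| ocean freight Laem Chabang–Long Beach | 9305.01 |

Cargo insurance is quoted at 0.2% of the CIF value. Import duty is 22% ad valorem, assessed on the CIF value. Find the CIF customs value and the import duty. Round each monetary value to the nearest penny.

Let C be the CIF value. C = FOB price + freight + 0.2% × C
C − 0.2% × C = 143124.55 + 9305.01
0.998 × C = 152429.56
C = 152429.56 / 0.998 = 152735.03
Insurance premium = 0.2% × 152735.03 = 305.47
Import duty = 152735.03 × 22% = 33601.71

CIF value: GBP 152735.03; import duty: GBP 33601.71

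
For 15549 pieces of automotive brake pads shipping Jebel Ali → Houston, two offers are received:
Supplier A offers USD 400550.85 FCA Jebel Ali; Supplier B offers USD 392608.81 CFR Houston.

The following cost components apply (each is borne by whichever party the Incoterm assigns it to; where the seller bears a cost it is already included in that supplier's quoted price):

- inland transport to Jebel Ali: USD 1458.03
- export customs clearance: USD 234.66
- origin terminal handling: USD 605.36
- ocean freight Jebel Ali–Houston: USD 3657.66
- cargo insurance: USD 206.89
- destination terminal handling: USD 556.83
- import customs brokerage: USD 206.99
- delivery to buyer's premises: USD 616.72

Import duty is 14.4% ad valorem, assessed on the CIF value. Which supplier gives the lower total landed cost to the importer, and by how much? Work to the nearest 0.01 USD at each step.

Supplier B is cheaper by USD 13962.59

Supplier A (FCA):
CIF value = FCA price + origin terminal + freight + insurance = 400550.85 + 605.36 + 3657.66 + 206.89 = 405020.76
Import duty = 405020.76 × 14.4% = 58322.99
Buyer bears (A): 605.36 + 3657.66 + 206.89 + 556.83 + 206.99 + 616.72 = 5850.45
Landed cost (A) = invoice 400550.85 + 5850.45 + duty 58322.99 = 464724.29
Supplier B (CFR):
CIF value = CFR price + insurance = 392608.81 + 206.89 = 392815.70
Import duty = 392815.70 × 14.4% = 56565.46
Buyer bears (B): 206.89 + 556.83 + 206.99 + 616.72 = 1587.43
Landed cost (B) = invoice 392608.81 + 1587.43 + duty 56565.46 = 450761.70
Difference = |464724.29 − 450761.70| = 13962.59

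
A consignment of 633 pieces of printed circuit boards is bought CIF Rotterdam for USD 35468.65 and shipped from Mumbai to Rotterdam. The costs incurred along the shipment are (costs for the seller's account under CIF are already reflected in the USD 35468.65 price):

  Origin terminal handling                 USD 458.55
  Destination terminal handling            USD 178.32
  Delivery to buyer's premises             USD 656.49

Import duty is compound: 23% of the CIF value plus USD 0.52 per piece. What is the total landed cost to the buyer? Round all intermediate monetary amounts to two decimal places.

Total landed cost: USD 44790.41

CIF: the seller pays costs through ocean freight and marine insurance to the destination port.
Already in the invoice (seller's account under CIF): origin terminal — exclude.
The CIF price already equals the CIF value: 35468.65
Ad valorem component: 35468.65 × 23% = 8157.79
Specific component: 633 × 0.52 = 329.16
Import duty = 8157.79 + 329.16 = 8486.95
Buyer bears: destination terminal 178.32 + delivery 656.49 + duty 8486.95 = 9321.76
Landed cost = invoice 35468.65 + 9321.76 = 44790.41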